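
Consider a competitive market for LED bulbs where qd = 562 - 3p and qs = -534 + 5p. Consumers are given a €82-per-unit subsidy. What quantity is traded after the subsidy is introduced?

Pre-subsidy: 562 - 3p = -534 + 5p gives p* = 137, q* = 151.
With the rebate, buyers effectively pay pb = ps − 82, where ps is the price sellers receive.
Demand in terms of ps becomes qd = 562 − 3(ps − 82) = 808 - 3ps. Setting this equal to supply: 808 - 3ps = -534 + 5ps, so ps = 167.75.
Buyers pay pb = 167.75 − 82 = 85.75; q' = -534 + 5·167.75 = 304.75.

q' = 304.75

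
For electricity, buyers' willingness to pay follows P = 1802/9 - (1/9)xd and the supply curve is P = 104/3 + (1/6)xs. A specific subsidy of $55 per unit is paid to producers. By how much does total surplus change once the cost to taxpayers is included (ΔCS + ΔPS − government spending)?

Net change in total surplus = -$5445

Pre-subsidy: 1802/9 - (1/9)x = 104/3 + (1/6)x gives x* = 596 and P* = 134.
With the subsidy, sellers receive Ps = Pb + 55 for each unit, where Pb is the price buyers pay.
On the curves, Pb = 1802/9 - (1/9)x and Ps = 104/3 + (1/6)x; the wedge Ps − Pb = 55 gives 104/3 + (1/6)x − (1802/9 - (1/9)x) = 55, so x' = 794.
Then Pb = 1802/9 − (1/9)·794 = 112 and Ps = 104/3 + (1/6)·794 = 167.
ΔCS = ½(596 + 794)(134 − 112) = 15290; ΔPS = ½(596 + 794)(167 − 134) = 22935.
Government spending = 55 × 794 = 43670.
Net change = 15290 + 22935 − 43670 = -5445. The loss equals the DWL triangle ½·55·198.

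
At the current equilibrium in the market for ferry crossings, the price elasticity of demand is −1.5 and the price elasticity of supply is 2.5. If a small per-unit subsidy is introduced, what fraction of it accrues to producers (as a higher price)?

For a small subsidy around the equilibrium, the benefit split depends on the relative slopes, which at a point are proportional to the elasticities.
Buyer share = εs/(εs + |εd|) = 2.5/(2.5 + 1.5) = 0.625; seller share = |εd|/(εs + |εd|) = 0.375.
So producers capture 0.375 of the subsidy.

Producer share = 0.375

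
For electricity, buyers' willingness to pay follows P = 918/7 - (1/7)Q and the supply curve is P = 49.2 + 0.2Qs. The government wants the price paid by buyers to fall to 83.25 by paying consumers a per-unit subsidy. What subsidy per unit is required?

At a buyer price of 83.25, quantity demanded is 918 − 7·83.25 = 335.25.
Sellers supply 335.25 only when they receive Ps = 49.2 + 0.2·335.25 = 116.25.
s = Ps − Pb = 116.25 − 83.25 = 33.

Required subsidy s = 33 per unit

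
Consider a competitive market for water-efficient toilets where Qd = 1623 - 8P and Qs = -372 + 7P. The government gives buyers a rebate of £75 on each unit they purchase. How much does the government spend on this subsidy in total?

Pre-subsidy: 1623 - 8P = -372 + 7P gives P* = 133, Q* = 559.
With the rebate, buyers effectively pay Pb = Ps − 75, where Ps is the price sellers receive.
Demand in terms of Ps becomes Qd = 1623 − 8(Ps − 75) = 2223 - 8Ps. Setting this equal to supply: 2223 - 8Ps = -372 + 7Ps, so Ps = 173.
Buyers pay Pb = 173 − 75 = 98; Q' = -372 + 7·173 = 839.
Government outlay = subsidy × quantity = 75 × 839 = 62925.

Government cost = £62925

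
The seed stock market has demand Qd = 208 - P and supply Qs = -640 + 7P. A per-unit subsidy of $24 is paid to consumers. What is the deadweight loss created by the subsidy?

Deadweight loss = $252

Pre-subsidy: 208 - P = -640 + 7P gives P* = 106, Q* = 102.
With the rebate, buyers effectively pay Pb = Ps − 24, where Ps is the price sellers receive.
Demand in terms of Ps becomes Qd = 208 − 1(Ps − 24) = 232 - Ps. Setting this equal to supply: 232 - Ps = -640 + 7Ps, so Ps = 109.
Buyers pay Pb = 109 − 24 = 85; Q' = -640 + 7·109 = 123.
The subsidy expands output by 123 − 102 = 21 past the efficient level; on those units the gap between marginal cost and willingness to pay runs from 0 up to 24.
DWL = ½ × 24 × 21 = 252.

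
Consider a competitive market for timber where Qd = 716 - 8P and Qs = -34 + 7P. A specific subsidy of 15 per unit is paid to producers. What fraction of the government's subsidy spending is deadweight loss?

Pre-subsidy: 716 - 8P = -34 + 7P gives P* = 50, Q* = 316.
With the subsidy, sellers receive Ps = Pb + 15 for each unit, where Pb is the price buyers pay.
Supply in terms of Pb becomes Qs = -34 + 7(Pb + 15) = 71 + 7Pb. Setting this equal to demand: 716 - 8Pb = 71 + 7Pb, so Pb = 43.
Sellers receive Ps = 43 + 15 = 58; Q' = 716 − 8·43 = 372.
ΔCS = ½(316 + 372)(50 − 43) = 2408; ΔPS = ½(316 + 372)(58 − 50) = 2752.
Government spending = 15 × 372 = 5580.
DWL = ½ × 15 × (372 − 316) = 420; fraction = 420 / 5580 = 7/93.

DWL / government spending = 7/93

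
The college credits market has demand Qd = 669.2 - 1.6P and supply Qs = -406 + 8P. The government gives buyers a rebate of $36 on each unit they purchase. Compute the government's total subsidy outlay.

Government cost = $19368

Pre-subsidy: 669.2 - 1.6P = -406 + 8P gives P* = 112, Q* = 490.
With the rebate, buyers effectively pay Pb = Ps − 36, where Ps is the price sellers receive.
Demand in terms of Ps becomes Qd = 669.2 − 1.6(Ps − 36) = 726.8 - 1.6Ps. Setting this equal to supply: 726.8 - 1.6Ps = -406 + 8Ps, so Ps = 118.
Buyers pay Pb = 118 − 36 = 82; Q' = -406 + 8·118 = 538.
Government outlay = subsidy × quantity = 36 × 538 = 19368.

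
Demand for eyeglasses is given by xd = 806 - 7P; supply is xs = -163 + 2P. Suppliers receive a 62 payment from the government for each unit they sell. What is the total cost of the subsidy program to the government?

Pre-subsidy: 806 - 7P = -163 + 2P gives P* = 323/3, x* = 157/3.
With the subsidy, sellers receive Ps = Pb + 62 for each unit, where Pb is the price buyers pay.
Supply in terms of Pb becomes xs = -163 + 2(Pb + 62) = -39 + 2Pb. Setting this equal to demand: 806 - 7Pb = -39 + 2Pb, so Pb = 845/9.
Sellers receive Ps = 845/9 + 62 = 1403/9; x' = 806 − 7·(845/9) = 1339/9.
Government outlay = subsidy × quantity = 62 × 1339/9 = 83018/9.

Government cost = 83018/9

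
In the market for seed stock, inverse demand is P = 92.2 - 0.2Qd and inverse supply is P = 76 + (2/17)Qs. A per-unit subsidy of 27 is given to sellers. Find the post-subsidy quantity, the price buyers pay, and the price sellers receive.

Pre-subsidy: 92.2 - 0.2Q = 76 + (2/17)Q gives Q* = 51 and P* = 82.
With the subsidy, sellers receive Ps = Pb + 27 for each unit, where Pb is the price buyers pay.
On the curves, Pb = 92.2 - 0.2Q and Ps = 76 + (2/17)Q; the wedge Ps − Pb = 27 gives 76 + (2/17)Q − (92.2 - 0.2Q) = 27, so Q' = 136.
Then Pb = 92.2 − 0.2·136 = 65 and Ps = 76 + (2/17)·136 = 92.

Q' = 136; buyers pay 65; sellers receive 92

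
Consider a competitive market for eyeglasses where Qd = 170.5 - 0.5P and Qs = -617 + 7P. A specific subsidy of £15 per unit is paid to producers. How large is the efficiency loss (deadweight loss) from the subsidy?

Pre-subsidy: 170.5 - 0.5P = -617 + 7P gives P* = 105, Q* = 118.
With the subsidy, sellers receive Ps = Pb + 15 for each unit, where Pb is the price buyers pay.
Supply in terms of Pb becomes Qs = -617 + 7(Pb + 15) = -512 + 7Pb. Setting this equal to demand: 170.5 - 0.5Pb = -512 + 7Pb, so Pb = 91.
Sellers receive Ps = 91 + 15 = 106; Q' = 170.5 − 0.5·91 = 125.
The subsidy expands output by 125 − 118 = 7 past the efficient level; on those units the gap between marginal cost and willingness to pay runs from 0 up to 15.
DWL = ½ × 15 × 7 = 52.5.

Deadweight loss = £52.5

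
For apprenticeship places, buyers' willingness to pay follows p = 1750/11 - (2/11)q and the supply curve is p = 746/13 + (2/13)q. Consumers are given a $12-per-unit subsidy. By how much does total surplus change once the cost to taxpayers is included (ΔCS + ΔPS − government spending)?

Net change in total surplus = -$214.5

Pre-subsidy: 1750/11 - (2/11)q = 746/13 + (2/13)q gives q* = 303 and p* = 104.
With the rebate, buyers effectively pay pb = ps − 12, where ps is the price sellers receive.
On the curves, pb = 1750/11 - (2/11)q and ps = 746/13 + (2/13)q; the wedge ps − pb = 12 gives 746/13 + (2/13)q − (1750/11 - (2/11)q) = 12, so q' = 338.75.
Then pb = 1750/11 − (2/11)·338.75 = 97.5 and ps = 746/13 + (2/13)·338.75 = 109.5.
ΔCS = ½(303 + 338.75)(104 − 97.5) = 2085.6875; ΔPS = ½(303 + 338.75)(109.5 − 104) = 1764.8125.
Government spending = 12 × 338.75 = 4065.
Net change = 2085.6875 + 1764.8125 − 4065 = -214.5. The loss equals the DWL triangle ½·12·35.75.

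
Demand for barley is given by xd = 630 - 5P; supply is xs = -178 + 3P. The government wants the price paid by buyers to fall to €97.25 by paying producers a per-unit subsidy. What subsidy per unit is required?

At a buyer price of 97.25, quantity demanded is 630 − 5·97.25 = 143.75.
Sellers supply 143.75 only when they receive Ps with -178 + 3·Ps = 143.75, i.e. Ps = 107.25.
s = Ps − Pb = 107.25 − 97.25 = 10.

Required subsidy s = €10 per unit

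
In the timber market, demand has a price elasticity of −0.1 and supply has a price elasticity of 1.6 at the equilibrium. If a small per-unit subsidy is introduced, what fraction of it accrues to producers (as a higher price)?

For a small subsidy around the equilibrium, the benefit split depends on the relative slopes, which at a point are proportional to the elasticities.
Buyer share = εs/(εs + |εd|) = 1.6/(1.6 + 0.1) = 16/17; seller share = |εd|/(εs + |εd|) = 1/17.
So producers capture 1/17 of the subsidy.

Producer share = 1/17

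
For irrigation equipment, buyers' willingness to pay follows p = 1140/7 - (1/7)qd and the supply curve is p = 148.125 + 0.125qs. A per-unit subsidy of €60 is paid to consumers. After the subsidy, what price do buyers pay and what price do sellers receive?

Buyers pay €123; sellers receive €183

Pre-subsidy: 1140/7 - (1/7)q = 148.125 + 0.125q gives q* = 55 and p* = 155.
With the rebate, buyers effectively pay pb = ps − 60, where ps is the price sellers receive.
On the curves, pb = 1140/7 - (1/7)q and ps = 148.125 + 0.125q; the wedge ps − pb = 60 gives 148.125 + 0.125q − (1140/7 - (1/7)q) = 60, so q' = 279.
Then pb = 1140/7 − (1/7)·279 = 123 and ps = 148.125 + 0.125·279 = 183.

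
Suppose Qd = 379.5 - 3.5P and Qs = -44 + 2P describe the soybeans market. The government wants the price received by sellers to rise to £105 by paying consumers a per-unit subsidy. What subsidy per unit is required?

At a seller price of 105, quantity supplied is -44 + 2·105 = 166.
Buyers absorb 166 only when they pay Pb with 379.5 − 3.5·Pb = 166, i.e. Pb = 61.
s = Ps − Pb = 105 − 61 = 44.

Required subsidy s = £44 per unit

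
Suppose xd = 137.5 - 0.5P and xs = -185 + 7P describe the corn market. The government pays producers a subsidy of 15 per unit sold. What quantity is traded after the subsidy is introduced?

x' = 123

Pre-subsidy: 137.5 - 0.5P = -185 + 7P gives P* = 43, x* = 116.
With the subsidy, sellers receive Ps = Pb + 15 for each unit, where Pb is the price buyers pay.
Supply in terms of Pb becomes xs = -185 + 7(Pb + 15) = -80 + 7Pb. Setting this equal to demand: 137.5 - 0.5Pb = -80 + 7Pb, so Pb = 29.
Sellers receive Ps = 29 + 15 = 44; x' = 137.5 − 0.5·29 = 123.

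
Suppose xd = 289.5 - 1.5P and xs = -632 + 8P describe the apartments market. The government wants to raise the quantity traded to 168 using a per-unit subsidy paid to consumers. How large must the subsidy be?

Required subsidy s = 19 per unit

At x = 168, invert demand for the buyer price: Pb = (289.5 − 168)/1.5 = 81; invert supply for the seller price: Ps = (168 − (-632))/8 = 100.
The subsidy must fill the gap: s = Ps − Pb = 100 − 81 = 19.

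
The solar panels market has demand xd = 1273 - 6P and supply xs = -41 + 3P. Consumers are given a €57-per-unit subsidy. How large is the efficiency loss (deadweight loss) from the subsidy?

Pre-subsidy: 1273 - 6P = -41 + 3P gives P* = 146, x* = 397.
With the rebate, buyers effectively pay Pb = Ps − 57, where Ps is the price sellers receive.
Demand in terms of Ps becomes xd = 1273 − 6(Ps − 57) = 1615 - 6Ps. Setting this equal to supply: 1615 - 6Ps = -41 + 3Ps, so Ps = 184.
Buyers pay Pb = 184 − 57 = 127; x' = -41 + 3·184 = 511.
The subsidy expands output by 511 − 397 = 114 past the efficient level; on those units the gap between marginal cost and willingness to pay runs from 0 up to 57.
DWL = ½ × 57 × 114 = 3249.

Deadweight loss = €3249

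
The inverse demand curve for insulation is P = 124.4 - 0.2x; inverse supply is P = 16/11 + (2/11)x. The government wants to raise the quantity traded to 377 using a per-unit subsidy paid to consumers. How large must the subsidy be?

Required subsidy s = 21 per unit

At x = 377, from the demand curve buyers pay Pb = 124.4 − 0.2·377 = 49; from the supply curve sellers need Ps = 16/11 + (2/11)·377 = 70.
The subsidy must fill the gap: s = Ps − Pb = 70 − 49 = 21.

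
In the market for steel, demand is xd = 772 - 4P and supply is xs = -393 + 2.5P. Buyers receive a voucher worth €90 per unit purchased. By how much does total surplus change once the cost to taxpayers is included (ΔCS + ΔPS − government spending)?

Pre-subsidy: 772 - 4P = -393 + 2.5P gives P* = 2330/13, x* = 716/13.
With the rebate, buyers effectively pay Pb = Ps − 90, where Ps is the price sellers receive.
Demand in terms of Ps becomes xd = 772 − 4(Ps − 90) = 1132 - 4Ps. Setting this equal to supply: 1132 - 4Ps = -393 + 2.5Ps, so Ps = 3050/13.
Buyers pay Pb = 3050/13 − 90 = 1880/13; x' = -393 + 2.5·(3050/13) = 2516/13.
ΔCS = ½(716/13 + 2516/13)(2330/13 − 1880/13) = 727200/169; ΔPS = ½(716/13 + 2516/13)(3050/13 − 2330/13) = 1163520/169.
Government spending = 90 × 2516/13 = 226440/13.
Net change = 727200/169 + 1163520/169 − 226440/13 = -81000/13. The loss equals the DWL triangle ½·90·1800/13.

Net change in total surplus = -81000/13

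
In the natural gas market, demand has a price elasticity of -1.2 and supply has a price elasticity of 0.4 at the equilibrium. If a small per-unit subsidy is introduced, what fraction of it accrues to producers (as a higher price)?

Producer share = 0.75

For a small subsidy around the equilibrium, the benefit split depends on the relative slopes, which at a point are proportional to the elasticities.
Buyer share = εs/(εs + |εd|) = 0.4/(0.4 + 1.2) = 0.25; seller share = |εd|/(εs + |εd|) = 0.75.
So producers capture 0.75 of the subsidy.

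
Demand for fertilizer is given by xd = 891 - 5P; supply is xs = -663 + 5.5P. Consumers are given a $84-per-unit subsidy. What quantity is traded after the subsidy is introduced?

Pre-subsidy: 891 - 5P = -663 + 5.5P gives P* = 148, x* = 151.
With the rebate, buyers effectively pay Pb = Ps − 84, where Ps is the price sellers receive.
Demand in terms of Ps becomes xd = 891 − 5(Ps − 84) = 1311 - 5Ps. Setting this equal to supply: 1311 - 5Ps = -663 + 5.5Ps, so Ps = 188.
Buyers pay Pb = 188 − 84 = 104; x' = -663 + 5.5·188 = 371.

x' = 371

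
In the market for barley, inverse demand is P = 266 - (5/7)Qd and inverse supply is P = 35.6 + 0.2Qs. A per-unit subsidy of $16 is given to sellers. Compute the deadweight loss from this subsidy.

Pre-subsidy: 266 - (5/7)Q = 35.6 + 0.2Q gives Q* = 252 and P* = 86.
With the subsidy, sellers receive Ps = Pb + 16 for each unit, where Pb is the price buyers pay.
On the curves, Pb = 266 - (5/7)Q and Ps = 35.6 + 0.2Q; the wedge Ps − Pb = 16 gives 35.6 + 0.2Q − (266 - (5/7)Q) = 16, so Q' = 269.5.
Then Pb = 266 − (5/7)·269.5 = 73.5 and Ps = 35.6 + 0.2·269.5 = 89.5.
The subsidy expands output by 269.5 − 252 = 17.5 past the efficient level; on those units the gap between marginal cost and willingness to pay runs from 0 up to 16.
DWL = ½ × 16 × 17.5 = 140.

Deadweight loss = $140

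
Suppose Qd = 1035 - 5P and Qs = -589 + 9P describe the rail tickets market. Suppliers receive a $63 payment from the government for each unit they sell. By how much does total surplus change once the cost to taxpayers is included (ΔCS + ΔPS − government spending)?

Pre-subsidy: 1035 - 5P = -589 + 9P gives P* = 116, Q* = 455.
With the subsidy, sellers receive Ps = Pb + 63 for each unit, where Pb is the price buyers pay.
Supply in terms of Pb becomes Qs = -589 + 9(Pb + 63) = -22 + 9Pb. Setting this equal to demand: 1035 - 5Pb = -22 + 9Pb, so Pb = 75.5.
Sellers receive Ps = 75.5 + 63 = 138.5; Q' = 1035 − 5·75.5 = 657.5.
ΔCS = ½(455 + 657.5)(116 − 75.5) = 22528.125; ΔPS = ½(455 + 657.5)(138.5 − 116) = 12515.625.
Government spending = 63 × 657.5 = 41422.5.
Net change = 22528.125 + 12515.625 − 41422.5 = -6378.75. The loss equals the DWL triangle ½·63·202.5.

Net change in total surplus = -$6378.75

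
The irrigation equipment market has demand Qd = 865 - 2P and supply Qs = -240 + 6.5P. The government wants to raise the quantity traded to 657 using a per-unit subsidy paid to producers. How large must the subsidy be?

Required subsidy s = 34 per unit

At Q = 657, invert demand for the buyer price: Pb = (865 − 657)/2 = 104; invert supply for the seller price: Ps = (657 − (-240))/6.5 = 138.
The subsidy must fill the gap: s = Ps − Pb = 138 − 104 = 34.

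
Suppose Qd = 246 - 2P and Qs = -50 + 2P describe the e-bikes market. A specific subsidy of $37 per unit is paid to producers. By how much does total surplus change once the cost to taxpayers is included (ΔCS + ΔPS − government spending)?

Pre-subsidy: 246 - 2P = -50 + 2P gives P* = 74, Q* = 98.
With the subsidy, sellers receive Ps = Pb + 37 for each unit, where Pb is the price buyers pay.
Supply in terms of Pb becomes Qs = -50 + 2(Pb + 37) = 24 + 2Pb. Setting this equal to demand: 246 - 2Pb = 24 + 2Pb, so Pb = 55.5.
Sellers receive Ps = 55.5 + 37 = 92.5; Q' = 246 − 2·55.5 = 135.
ΔCS = ½(98 + 135)(74 − 55.5) = 2155.25; ΔPS = ½(98 + 135)(92.5 − 74) = 2155.25.
Government spending = 37 × 135 = 4995.
Net change = 2155.25 + 2155.25 − 4995 = -684.5. The loss equals the DWL triangle ½·37·37.

Net change in total surplus = -$684.5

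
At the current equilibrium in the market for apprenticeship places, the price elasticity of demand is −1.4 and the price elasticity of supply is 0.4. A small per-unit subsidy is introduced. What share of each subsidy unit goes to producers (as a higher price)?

For a small subsidy around the equilibrium, the benefit split depends on the relative slopes, which at a point are proportional to the elasticities.
Buyer share = εs/(εs + |εd|) = 0.4/(0.4 + 1.4) = 2/9; seller share = |εd|/(εs + |εd|) = 7/9.
So producers capture 7/9 of the subsidy.

Producer share = 7/9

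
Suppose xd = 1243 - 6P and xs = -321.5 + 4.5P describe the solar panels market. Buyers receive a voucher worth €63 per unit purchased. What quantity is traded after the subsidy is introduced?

Pre-subsidy: 1243 - 6P = -321.5 + 4.5P gives P* = 149, x* = 349.
With the rebate, buyers effectively pay Pb = Ps − 63, where Ps is the price sellers receive.
Demand in terms of Ps becomes xd = 1243 − 6(Ps − 63) = 1621 - 6Ps. Setting this equal to supply: 1621 - 6Ps = -321.5 + 4.5Ps, so Ps = 185.
Buyers pay Pb = 185 − 63 = 122; x' = -321.5 + 4.5·185 = 511.

x' = 511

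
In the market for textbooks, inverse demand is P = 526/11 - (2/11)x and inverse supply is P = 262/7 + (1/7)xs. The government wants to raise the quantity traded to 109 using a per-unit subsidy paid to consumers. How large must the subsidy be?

Required subsidy s = 25 per unit

At x = 109, from the demand curve buyers pay Pb = 526/11 − (2/11)·109 = 28; from the supply curve sellers need Ps = 262/7 + (1/7)·109 = 53.
The subsidy must fill the gap: s = Ps − Pb = 53 − 28 = 25.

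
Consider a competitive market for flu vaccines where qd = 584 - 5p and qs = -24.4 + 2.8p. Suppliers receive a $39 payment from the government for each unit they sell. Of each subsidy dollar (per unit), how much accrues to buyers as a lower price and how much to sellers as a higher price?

Buyers gain $14 per unit; sellers gain $25 per unit

Pre-subsidy: 584 - 5p = -24.4 + 2.8p gives p* = 78, q* = 194.
With the subsidy, sellers receive ps = pb + 39 for each unit, where pb is the price buyers pay.
Supply in terms of pb becomes qs = -24.4 + 2.8(pb + 39) = 84.8 + 2.8pb. Setting this equal to demand: 584 - 5pb = 84.8 + 2.8pb, so pb = 64.
Sellers receive ps = 64 + 39 = 103; q' = 584 − 5·64 = 264.
Buyers' price falls by p* − pb = 78 − 64 = 14; sellers' price rises by ps − p* = 103 − 78 = 25.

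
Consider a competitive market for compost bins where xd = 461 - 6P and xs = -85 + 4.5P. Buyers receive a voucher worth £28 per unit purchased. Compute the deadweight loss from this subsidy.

Deadweight loss = £1008

Pre-subsidy: 461 - 6P = -85 + 4.5P gives P* = 52, x* = 149.
With the rebate, buyers effectively pay Pb = Ps − 28, where Ps is the price sellers receive.
Demand in terms of Ps becomes xd = 461 − 6(Ps − 28) = 629 - 6Ps. Setting this equal to supply: 629 - 6Ps = -85 + 4.5Ps, so Ps = 68.
Buyers pay Pb = 68 − 28 = 40; x' = -85 + 4.5·68 = 221.
The subsidy expands output by 221 − 149 = 72 past the efficient level; on those units the gap between marginal cost and willingness to pay runs from 0 up to 28.
DWL = ½ × 28 × 72 = 1008.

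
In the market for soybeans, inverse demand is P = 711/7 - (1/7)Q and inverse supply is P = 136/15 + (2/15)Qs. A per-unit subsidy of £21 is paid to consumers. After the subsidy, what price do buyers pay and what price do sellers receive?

Buyers pay 1243/29; sellers receive 1852/29

Pre-subsidy: 711/7 - (1/7)Q = 136/15 + (2/15)Q gives Q* = 9713/29 and P* = 1558/29.
With the rebate, buyers effectively pay Pb = Ps − 21, where Ps is the price sellers receive.
On the curves, Pb = 711/7 - (1/7)Q and Ps = 136/15 + (2/15)Q; the wedge Ps − Pb = 21 gives 136/15 + (2/15)Q − (711/7 - (1/7)Q) = 21, so Q' = 11918/29.
Then Pb = 711/7 − (1/7)·(11918/29) = 1243/29 and Ps = 136/15 + (2/15)·(11918/29) = 1852/29.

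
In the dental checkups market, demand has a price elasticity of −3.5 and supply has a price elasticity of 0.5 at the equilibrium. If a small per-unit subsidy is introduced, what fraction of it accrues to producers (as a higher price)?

For a small subsidy around the equilibrium, the benefit split depends on the relative slopes, which at a point are proportional to the elasticities.
Buyer share = εs/(εs + |εd|) = 0.5/(0.5 + 3.5) = 0.125; seller share = |εd|/(εs + |εd|) = 0.875.
So producers capture 0.875 of the subsidy.

Producer share = 0.875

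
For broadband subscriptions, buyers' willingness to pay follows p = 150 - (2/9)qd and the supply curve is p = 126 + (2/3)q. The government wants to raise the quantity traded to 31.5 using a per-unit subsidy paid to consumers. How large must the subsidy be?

Required subsidy s = 4 per unit

At q = 31.5, from the demand curve buyers pay pb = 150 − (2/9)·31.5 = 143; from the supply curve sellers need ps = 126 + (2/3)·31.5 = 147.
The subsidy must fill the gap: s = ps − pb = 147 − 143 = 4.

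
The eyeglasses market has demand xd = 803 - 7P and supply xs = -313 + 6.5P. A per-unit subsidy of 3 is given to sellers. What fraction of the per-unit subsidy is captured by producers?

Pre-subsidy: 803 - 7P = -313 + 6.5P gives P* = 248/3, x* = 673/3.
With the subsidy, sellers receive Ps = Pb + 3 for each unit, where Pb is the price buyers pay.
Supply in terms of Pb becomes xs = -313 + 6.5(Pb + 3) = -293.5 + 6.5Pb. Setting this equal to demand: 803 - 7Pb = -293.5 + 6.5Pb, so Pb = 731/9.
Sellers receive Ps = 731/9 + 3 = 758/9; x' = 803 − 7·(731/9) = 2110/9.
Buyers' price falls by P* − Pb = 248/3 − 731/9 = 13/9; sellers' price rises by Ps − P* = 758/9 − 248/3 = 14/9.
So producers capture (14/9)/3 = 14/27 of each unit of subsidy.

Producer share = 14/27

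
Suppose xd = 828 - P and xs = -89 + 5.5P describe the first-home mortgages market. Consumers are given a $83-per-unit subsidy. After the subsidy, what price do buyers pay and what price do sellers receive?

Pre-subsidy: 828 - P = -89 + 5.5P gives P* = 1834/13, x* = 8930/13.
With the rebate, buyers effectively pay Pb = Ps − 83, where Ps is the price sellers receive.
Demand in terms of Ps becomes xd = 828 − 1(Ps − 83) = 911 - Ps. Setting this equal to supply: 911 - Ps = -89 + 5.5Ps, so Ps = 2000/13.
Buyers pay Pb = 2000/13 − 83 = 921/13; x' = -89 + 5.5·(2000/13) = 9843/13.

Buyers pay 921/13; sellers receive 2000/13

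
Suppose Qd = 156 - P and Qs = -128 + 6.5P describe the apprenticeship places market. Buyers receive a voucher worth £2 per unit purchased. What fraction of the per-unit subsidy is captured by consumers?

Consumer share = 13/15

Pre-subsidy: 156 - P = -128 + 6.5P gives P* = 568/15, Q* = 1772/15.
With the rebate, buyers effectively pay Pb = Ps − 2, where Ps is the price sellers receive.
Demand in terms of Ps becomes Qd = 156 − 1(Ps − 2) = 158 - Ps. Setting this equal to supply: 158 - Ps = -128 + 6.5Ps, so Ps = 572/15.
Buyers pay Pb = 572/15 − 2 = 542/15; Q' = -128 + 6.5·(572/15) = 1798/15.
Buyers' price falls by P* − Pb = 568/15 − 542/15 = 26/15; sellers' price rises by Ps − P* = 572/15 − 568/15 = 4/15.
So consumers capture (26/15)/2 = 13/15 of each unit of subsidy.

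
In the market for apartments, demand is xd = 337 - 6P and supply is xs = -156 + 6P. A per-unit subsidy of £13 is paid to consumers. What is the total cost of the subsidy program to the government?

Government cost = £1683.5

Pre-subsidy: 337 - 6P = -156 + 6P gives P* = 493/12, x* = 90.5.
With the rebate, buyers effectively pay Pb = Ps − 13, where Ps is the price sellers receive.
Demand in terms of Ps becomes xd = 337 − 6(Ps − 13) = 415 - 6Ps. Setting this equal to supply: 415 - 6Ps = -156 + 6Ps, so Ps = 571/12.
Buyers pay Pb = 571/12 − 13 = 415/12; x' = -156 + 6·(571/12) = 129.5.
Government outlay = subsidy × quantity = 13 × 129.5 = 1683.5.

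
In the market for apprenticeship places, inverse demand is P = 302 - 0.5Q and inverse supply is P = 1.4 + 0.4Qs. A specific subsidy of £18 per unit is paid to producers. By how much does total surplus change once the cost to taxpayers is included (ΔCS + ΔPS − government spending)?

Pre-subsidy: 302 - 0.5Q = 1.4 + 0.4Q gives Q* = 334 and P* = 135.
With the subsidy, sellers receive Ps = Pb + 18 for each unit, where Pb is the price buyers pay.
On the curves, Pb = 302 - 0.5Q and Ps = 1.4 + 0.4Q; the wedge Ps − Pb = 18 gives 1.4 + 0.4Q − (302 - 0.5Q) = 18, so Q' = 354.
Then Pb = 302 − 0.5·354 = 125 and Ps = 1.4 + 0.4·354 = 143.
ΔCS = ½(334 + 354)(135 − 125) = 3440; ΔPS = ½(334 + 354)(143 − 135) = 2752.
Government spending = 18 × 354 = 6372.
Net change = 3440 + 2752 − 6372 = -180. The loss equals the DWL triangle ½·18·20.

Net change in total surplus = -£180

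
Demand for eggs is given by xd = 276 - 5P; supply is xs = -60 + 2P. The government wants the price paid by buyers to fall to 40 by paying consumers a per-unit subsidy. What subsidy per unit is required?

At a buyer price of 40, quantity demanded is 276 − 5·40 = 76.
Sellers supply 76 only when they receive Ps with -60 + 2·Ps = 76, i.e. Ps = 68.
s = Ps − Pb = 68 − 40 = 28.

Required subsidy s = 28 per unit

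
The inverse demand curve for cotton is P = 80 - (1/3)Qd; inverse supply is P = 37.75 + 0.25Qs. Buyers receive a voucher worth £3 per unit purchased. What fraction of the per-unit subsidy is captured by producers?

Pre-subsidy: 80 - (1/3)Q = 37.75 + 0.25Q gives Q* = 507/7 and P* = 391/7.
With the rebate, buyers effectively pay Pb = Ps − 3, where Ps is the price sellers receive.
On the curves, Pb = 80 - (1/3)Q and Ps = 37.75 + 0.25Q; the wedge Ps − Pb = 3 gives 37.75 + 0.25Q − (80 - (1/3)Q) = 3, so Q' = 543/7.
Then Pb = 80 − (1/3)·(543/7) = 379/7 and Ps = 37.75 + 0.25·(543/7) = 400/7.
Buyers' price falls by P* − Pb = 391/7 − 379/7 = 12/7; sellers' price rises by Ps − P* = 400/7 − 391/7 = 9/7.
So producers capture (9/7)/3 = 3/7 of each unit of subsidy.

Producer share = 3/7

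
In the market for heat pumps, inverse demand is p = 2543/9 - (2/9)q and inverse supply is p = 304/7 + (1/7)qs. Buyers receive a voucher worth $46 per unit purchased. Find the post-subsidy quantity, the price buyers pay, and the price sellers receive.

Pre-subsidy: 2543/9 - (2/9)q = 304/7 + (1/7)q gives q* = 655 and p* = 137.
With the rebate, buyers effectively pay pb = ps − 46, where ps is the price sellers receive.
On the curves, pb = 2543/9 - (2/9)q and ps = 304/7 + (1/7)q; the wedge ps − pb = 46 gives 304/7 + (1/7)q − (2543/9 - (2/9)q) = 46, so q' = 781.
Then pb = 2543/9 − (2/9)·781 = 109 and ps = 304/7 + (1/7)·781 = 155.

q' = 781; buyers pay $109; sellers receive $155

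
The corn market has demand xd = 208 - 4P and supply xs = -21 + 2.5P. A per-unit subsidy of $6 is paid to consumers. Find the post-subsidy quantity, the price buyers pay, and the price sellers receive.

Pre-subsidy: 208 - 4P = -21 + 2.5P gives P* = 458/13, x* = 872/13.
With the rebate, buyers effectively pay Pb = Ps − 6, where Ps is the price sellers receive.
Demand in terms of Ps becomes xd = 208 − 4(Ps − 6) = 232 - 4Ps. Setting this equal to supply: 232 - 4Ps = -21 + 2.5Ps, so Ps = 506/13.
Buyers pay Pb = 506/13 − 6 = 428/13; x' = -21 + 2.5·(506/13) = 992/13.

x' = 992/13; buyers pay 428/13; sellers receive 506/13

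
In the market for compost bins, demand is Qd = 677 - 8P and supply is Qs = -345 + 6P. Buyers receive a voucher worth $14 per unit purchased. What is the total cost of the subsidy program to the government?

Pre-subsidy: 677 - 8P = -345 + 6P gives P* = 73, Q* = 93.
With the rebate, buyers effectively pay Pb = Ps − 14, where Ps is the price sellers receive.
Demand in terms of Ps becomes Qd = 677 − 8(Ps − 14) = 789 - 8Ps. Setting this equal to supply: 789 - 8Ps = -345 + 6Ps, so Ps = 81.
Buyers pay Pb = 81 − 14 = 67; Q' = -345 + 6·81 = 141.
Government outlay = subsidy × quantity = 14 × 141 = 1974.

Government cost = $1974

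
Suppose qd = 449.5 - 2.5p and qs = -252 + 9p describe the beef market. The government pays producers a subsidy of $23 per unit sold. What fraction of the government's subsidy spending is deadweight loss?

DWL / government spending = 5/76

Pre-subsidy: 449.5 - 2.5p = -252 + 9p gives p* = 61, q* = 297.
With the subsidy, sellers receive ps = pb + 23 for each unit, where pb is the price buyers pay.
Supply in terms of pb becomes qs = -252 + 9(pb + 23) = -45 + 9pb. Setting this equal to demand: 449.5 - 2.5pb = -45 + 9pb, so pb = 43.
Sellers receive ps = 43 + 23 = 66; q' = 449.5 − 2.5·43 = 342.
ΔCS = ½(297 + 342)(61 − 43) = 5751; ΔPS = ½(297 + 342)(66 − 61) = 1597.5.
Government spending = 23 × 342 = 7866.
DWL = ½ × 23 × (342 − 297) = 517.5; fraction = 517.5 / 7866 = 5/76.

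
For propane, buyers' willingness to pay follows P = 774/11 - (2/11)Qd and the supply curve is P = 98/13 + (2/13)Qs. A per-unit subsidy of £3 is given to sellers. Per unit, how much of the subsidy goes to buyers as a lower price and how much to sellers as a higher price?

Buyers gain £1.625 per unit; sellers gain £1.375 per unit

Pre-subsidy: 774/11 - (2/11)Q = 98/13 + (2/13)Q gives Q* = 1123/6 and P* = 109/3.
With the subsidy, sellers receive Ps = Pb + 3 for each unit, where Pb is the price buyers pay.
On the curves, Pb = 774/11 - (2/11)Q and Ps = 98/13 + (2/13)Q; the wedge Ps − Pb = 3 gives 98/13 + (2/13)Q − (774/11 - (2/11)Q) = 3, so Q' = 9413/48.
Then Pb = 774/11 − (2/11)·(9413/48) = 833/24 and Ps = 98/13 + (2/13)·(9413/48) = 905/24.
Buyers' price falls by P* − Pb = 109/3 − 833/24 = 1.625; sellers' price rises by Ps − P* = 905/24 − 109/3 = 1.375.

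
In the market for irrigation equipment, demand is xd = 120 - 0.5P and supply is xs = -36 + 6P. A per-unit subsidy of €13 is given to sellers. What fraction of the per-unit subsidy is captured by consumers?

Pre-subsidy: 120 - 0.5P = -36 + 6P gives P* = 24, x* = 108.
With the subsidy, sellers receive Ps = Pb + 13 for each unit, where Pb is the price buyers pay.
Supply in terms of Pb becomes xs = -36 + 6(Pb + 13) = 42 + 6Pb. Setting this equal to demand: 120 - 0.5Pb = 42 + 6Pb, so Pb = 12.
Sellers receive Ps = 12 + 13 = 25; x' = 120 − 0.5·12 = 114.
Buyers' price falls by P* − Pb = 24 − 12 = 12; sellers' price rises by Ps − P* = 25 − 24 = 1.
So consumers capture 12/13 = 12/13 of each unit of subsidy.

Consumer share = 12/13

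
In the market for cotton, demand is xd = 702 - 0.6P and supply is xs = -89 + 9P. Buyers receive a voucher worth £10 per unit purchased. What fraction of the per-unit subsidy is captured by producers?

Pre-subsidy: 702 - 0.6P = -89 + 9P gives P* = 3955/48, x* = 652.5625.
With the rebate, buyers effectively pay Pb = Ps − 10, where Ps is the price sellers receive.
Demand in terms of Ps becomes xd = 702 − 0.6(Ps − 10) = 708 - 0.6Ps. Setting this equal to supply: 708 - 0.6Ps = -89 + 9Ps, so Ps = 3985/48.
Buyers pay Pb = 3985/48 − 10 = 3505/48; x' = -89 + 9·(3985/48) = 658.1875.
Buyers' price falls by P* − Pb = 3955/48 − 3505/48 = 9.375; sellers' price rises by Ps − P* = 3985/48 − 3955/48 = 0.625.
So producers capture 0.625/10 = 0.0625 of each unit of subsidy.

Producer share = 0.0625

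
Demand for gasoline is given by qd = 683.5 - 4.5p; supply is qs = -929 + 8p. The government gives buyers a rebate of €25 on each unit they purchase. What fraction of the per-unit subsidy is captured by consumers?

Consumer share = 0.64

Pre-subsidy: 683.5 - 4.5p = -929 + 8p gives p* = 129, q* = 103.
With the rebate, buyers effectively pay pb = ps − 25, where ps is the price sellers receive.
Demand in terms of ps becomes qd = 683.5 − 4.5(ps − 25) = 796 - 4.5ps. Setting this equal to supply: 796 - 4.5ps = -929 + 8ps, so ps = 138.
Buyers pay pb = 138 − 25 = 113; q' = -929 + 8·138 = 175.
Buyers' price falls by p* − pb = 129 − 113 = 16; sellers' price rises by ps − p* = 138 − 129 = 9.
So consumers capture 16/25 = 0.64 of each unit of subsidy.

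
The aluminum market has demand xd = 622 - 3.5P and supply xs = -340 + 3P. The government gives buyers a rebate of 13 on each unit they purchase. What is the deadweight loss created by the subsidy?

Pre-subsidy: 622 - 3.5P = -340 + 3P gives P* = 148, x* = 104.
With the rebate, buyers effectively pay Pb = Ps − 13, where Ps is the price sellers receive.
Demand in terms of Ps becomes xd = 622 − 3.5(Ps − 13) = 667.5 - 3.5Ps. Setting this equal to supply: 667.5 - 3.5Ps = -340 + 3Ps, so Ps = 155.
Buyers pay Pb = 155 − 13 = 142; x' = -340 + 3·155 = 125.
The subsidy expands output by 125 − 104 = 21 past the efficient level; on those units the gap between marginal cost and willingness to pay runs from 0 up to 13.
DWL = ½ × 13 × 21 = 136.5.

Deadweight loss = 136.5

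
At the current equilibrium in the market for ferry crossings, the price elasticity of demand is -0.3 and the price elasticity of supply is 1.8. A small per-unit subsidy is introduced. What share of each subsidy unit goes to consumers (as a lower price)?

Consumer share = 6/7

For a small subsidy around the equilibrium, the benefit split depends on the relative slopes, which at a point are proportional to the elasticities.
Buyer share = εs/(εs + |εd|) = 1.8/(1.8 + 0.3) = 6/7; seller share = |εd|/(εs + |εd|) = 1/7.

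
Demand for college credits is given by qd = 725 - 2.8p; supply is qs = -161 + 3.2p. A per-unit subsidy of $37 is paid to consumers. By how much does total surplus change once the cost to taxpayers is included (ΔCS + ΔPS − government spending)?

Pre-subsidy: 725 - 2.8p = -161 + 3.2p gives p* = 443/3, q* = 4673/15.
With the rebate, buyers effectively pay pb = ps − 37, where ps is the price sellers receive.
Demand in terms of ps becomes qd = 725 − 2.8(ps − 37) = 828.6 - 2.8ps. Setting this equal to supply: 828.6 - 2.8ps = -161 + 3.2ps, so ps = 2474/15.
Buyers pay pb = 2474/15 − 37 = 1919/15; q' = -161 + 3.2·(2474/15) = 27509/75.
ΔCS = ½(4673/15 + 27509/75)(443/3 − 1919/15) = 2509784/375; ΔPS = ½(4673/15 + 27509/75)(2474/15 − 443/3) = 2196061/375.
Government spending = 37 × 27509/75 = 1017833/75.
Net change = 2509784/375 + 2196061/375 − 1017833/75 = -76664/75. The loss equals the DWL triangle ½·37·4144/75.

Net change in total surplus = -76664/75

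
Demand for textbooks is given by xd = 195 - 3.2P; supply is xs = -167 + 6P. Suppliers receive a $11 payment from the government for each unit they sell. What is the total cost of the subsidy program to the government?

Pre-subsidy: 195 - 3.2P = -167 + 6P gives P* = 905/23, x* = 1589/23.
With the subsidy, sellers receive Ps = Pb + 11 for each unit, where Pb is the price buyers pay.
Supply in terms of Pb becomes xs = -167 + 6(Pb + 11) = -101 + 6Pb. Setting this equal to demand: 195 - 3.2Pb = -101 + 6Pb, so Pb = 740/23.
Sellers receive Ps = 740/23 + 11 = 993/23; x' = 195 − 3.2·(740/23) = 2117/23.
Government outlay = subsidy × quantity = 11 × 2117/23 = 23287/23.

Government cost = 23287/23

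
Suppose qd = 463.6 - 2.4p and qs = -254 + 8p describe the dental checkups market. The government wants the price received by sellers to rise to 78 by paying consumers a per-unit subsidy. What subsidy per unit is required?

Required subsidy s = 39 per unit

At a seller price of 78, quantity supplied is -254 + 8·78 = 370.
Buyers absorb 370 only when they pay pb with 463.6 − 2.4·pb = 370, i.e. pb = 39.
s = ps − pb = 78 − 39 = 39.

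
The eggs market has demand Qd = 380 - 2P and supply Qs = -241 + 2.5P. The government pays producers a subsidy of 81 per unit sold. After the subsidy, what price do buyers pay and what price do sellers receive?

Pre-subsidy: 380 - 2P = -241 + 2.5P gives P* = 138, Q* = 104.
With the subsidy, sellers receive Ps = Pb + 81 for each unit, where Pb is the price buyers pay.
Supply in terms of Pb becomes Qs = -241 + 2.5(Pb + 81) = -38.5 + 2.5Pb. Setting this equal to demand: 380 - 2Pb = -38.5 + 2.5Pb, so Pb = 93.
Sellers receive Ps = 93 + 81 = 174; Q' = 380 − 2·93 = 194.

Buyers pay 93; sellers receive 174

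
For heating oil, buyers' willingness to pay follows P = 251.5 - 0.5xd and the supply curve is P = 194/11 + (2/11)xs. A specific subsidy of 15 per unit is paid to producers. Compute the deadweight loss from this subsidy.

Deadweight loss = 165

Pre-subsidy: 251.5 - 0.5x = 194/11 + (2/11)x gives x* = 343 and P* = 80.
With the subsidy, sellers receive Ps = Pb + 15 for each unit, where Pb is the price buyers pay.
On the curves, Pb = 251.5 - 0.5x and Ps = 194/11 + (2/11)x; the wedge Ps − Pb = 15 gives 194/11 + (2/11)x − (251.5 - 0.5x) = 15, so x' = 365.
Then Pb = 251.5 − 0.5·365 = 69 and Ps = 194/11 + (2/11)·365 = 84.
The subsidy expands output by 365 − 343 = 22 past the efficient level; on those units the gap between marginal cost and willingness to pay runs from 0 up to 15.
DWL = ½ × 15 × 22 = 165.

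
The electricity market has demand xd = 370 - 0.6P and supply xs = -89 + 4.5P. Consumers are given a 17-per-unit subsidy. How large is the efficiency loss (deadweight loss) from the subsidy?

Pre-subsidy: 370 - 0.6P = -89 + 4.5P gives P* = 90, x* = 316.
With the rebate, buyers effectively pay Pb = Ps − 17, where Ps is the price sellers receive.
Demand in terms of Ps becomes xd = 370 − 0.6(Ps − 17) = 380.2 - 0.6Ps. Setting this equal to supply: 380.2 - 0.6Ps = -89 + 4.5Ps, so Ps = 92.
Buyers pay Pb = 92 − 17 = 75; x' = -89 + 4.5·92 = 325.
The subsidy expands output by 325 − 316 = 9 past the efficient level; on those units the gap between marginal cost and willingness to pay runs from 0 up to 17.
DWL = ½ × 17 × 9 = 76.5.

Deadweight loss = 76.5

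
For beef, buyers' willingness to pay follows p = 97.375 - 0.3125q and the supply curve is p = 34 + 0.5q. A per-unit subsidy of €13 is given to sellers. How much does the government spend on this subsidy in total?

Government cost = €1222

Pre-subsidy: 97.375 - 0.3125q = 34 + 0.5q gives q* = 78 and p* = 73.
With the subsidy, sellers receive ps = pb + 13 for each unit, where pb is the price buyers pay.
On the curves, pb = 97.375 - 0.3125q and ps = 34 + 0.5q; the wedge ps − pb = 13 gives 34 + 0.5q − (97.375 - 0.3125q) = 13, so q' = 94.
Then pb = 97.375 − 0.3125·94 = 68 and ps = 34 + 0.5·94 = 81.
Government outlay = subsidy × quantity = 13 × 94 = 1222.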